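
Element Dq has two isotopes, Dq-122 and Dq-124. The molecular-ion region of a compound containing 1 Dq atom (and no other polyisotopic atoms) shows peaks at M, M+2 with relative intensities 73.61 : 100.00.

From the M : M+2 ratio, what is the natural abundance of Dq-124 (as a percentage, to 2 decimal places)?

Write p for the Dq-122 fraction. I(M+2)/I(M) = [C(1,1)·p^0·(1−p)] / p^1 = 1·(1−p)/p = 100.00/73.61 = 1.3585
(1−p)/p = 1.3585/1 = 1.3585  ⇒  p = 1/(1 + 1.3585) = 0.4240
Dq-122: 42.40%, Dq-124: 57.60%.

57.60%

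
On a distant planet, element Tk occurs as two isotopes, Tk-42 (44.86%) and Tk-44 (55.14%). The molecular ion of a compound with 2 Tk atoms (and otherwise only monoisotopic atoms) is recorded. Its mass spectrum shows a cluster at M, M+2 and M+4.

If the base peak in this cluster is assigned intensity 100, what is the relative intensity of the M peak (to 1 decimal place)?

40.7

Term probabilities: M 0.2012, M+2 0.4947, M+4 0.3040. Base peak = M+2.
P(M+2) = C(2,1) × 0.4486^1 × 0.5514^1 = 2 × 0.4486 × 0.5514 = 0.494716 (base)
P(M) = C(2,0) × 0.4486^2 × 0.5514^0 = 1 × 0.20124196 × 1.0000 = 0.201242
Relative intensity = 0.201242 / 0.494716 × 100 = 40.7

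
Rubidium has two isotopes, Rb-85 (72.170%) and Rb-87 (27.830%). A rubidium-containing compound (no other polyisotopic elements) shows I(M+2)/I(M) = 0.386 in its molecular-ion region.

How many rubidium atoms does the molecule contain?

1

With n Rb atoms, P(M+2)/P(M) = C(n,1)·p^(n−1)q / p^n = n·q/p = n · 0.27830/0.72170.
n = 0.386 × 0.72170/0.27830 = 1.00 ≈ 1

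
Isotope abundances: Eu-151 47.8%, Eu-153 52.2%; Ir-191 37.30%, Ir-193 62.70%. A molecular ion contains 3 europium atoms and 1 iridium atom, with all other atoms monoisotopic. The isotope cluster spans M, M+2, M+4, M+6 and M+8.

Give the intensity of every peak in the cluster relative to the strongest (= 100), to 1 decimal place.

Europium pattern (n=3): 0.10921535 : 0.35780594 : 0.39074206 : 0.14223665
Iridium pattern (n=1): 0.3730 : 0.6270
Convolve the two distributions (both contribute in 2-u steps):
  M: 0.10921535×0.3730 = 0.040737
  M+2: 0.10921535×0.6270 + 0.35780594×0.3730 = 0.201940
  M+4: 0.35780594×0.6270 + 0.39074206×0.3730 = 0.370091
  M+6: 0.39074206×0.6270 + 0.14223665×0.3730 = 0.298050
  M+8: 0.14223665×0.6270 = 0.089182
Scale to base peak (0.370091) = 100: 11.0 : 54.6 : 100.0 : 80.5 : 24.1

11.0 : 54.6 : 100.0 : 80.5 : 24.1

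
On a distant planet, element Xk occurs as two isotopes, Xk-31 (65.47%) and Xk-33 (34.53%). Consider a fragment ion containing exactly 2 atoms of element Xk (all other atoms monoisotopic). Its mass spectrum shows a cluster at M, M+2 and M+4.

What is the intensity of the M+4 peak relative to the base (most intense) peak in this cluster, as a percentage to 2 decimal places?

(0.6547 + 0.3453)^2 gives M 0.4286, M+2 0.4521, M+4 0.1192; the largest is M+2.
P(M+2) = C(2,1) × 0.6547^1 × 0.3453^1 = 2 × 0.6547 × 0.3453 = 0.452136 (base)
P(M+4) = C(2,2) × 0.6547^0 × 0.3453^2 = 1 × 1.0000 × 0.11923209 = 0.119232
Relative intensity = 0.119232 / 0.452136 × 100 = 26.37

26.37%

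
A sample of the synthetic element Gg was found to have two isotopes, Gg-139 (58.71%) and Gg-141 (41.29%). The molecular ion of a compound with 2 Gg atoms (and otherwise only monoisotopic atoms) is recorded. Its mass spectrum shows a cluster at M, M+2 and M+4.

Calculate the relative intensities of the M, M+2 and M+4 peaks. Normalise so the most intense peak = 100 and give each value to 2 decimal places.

71.09 : 100.00 : 35.16

The 2 Gg atoms are independent, so intensities follow the terms of (0.5871 + 0.4129)^2.
P(M) = 0.5871^2 = 0.344686
P(M+2) = 2 × 0.5871^1 × 0.4129^1 = 0.484827
P(M+4) = 0.4129^2 = 0.170486
The M+2 peak is largest (0.484827); scaling to 100 gives 71.09 : 100.00 : 35.16.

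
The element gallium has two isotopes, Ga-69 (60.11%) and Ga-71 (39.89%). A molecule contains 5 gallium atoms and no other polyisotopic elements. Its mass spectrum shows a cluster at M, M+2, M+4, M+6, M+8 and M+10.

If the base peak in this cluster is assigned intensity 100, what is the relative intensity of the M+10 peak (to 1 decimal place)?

Term probabilities: M 0.0785, M+2 0.2604, M+4 0.3456, M+6 0.2293, M+8 0.0761, M+10 0.0101. Base peak = M+4.
P(M+4) = C(5,2) × 0.6011^3 × 0.3989^2 = 10 × 0.21719018 × 0.15912121 = 0.345596 (base)
P(M+10) = C(5,5) × 0.6011^0 × 0.3989^5 = 1 × 1.0000 × 0.01009997 = 0.010100
Relative intensity = 0.010100 / 0.345596 × 100 = 2.9

2.9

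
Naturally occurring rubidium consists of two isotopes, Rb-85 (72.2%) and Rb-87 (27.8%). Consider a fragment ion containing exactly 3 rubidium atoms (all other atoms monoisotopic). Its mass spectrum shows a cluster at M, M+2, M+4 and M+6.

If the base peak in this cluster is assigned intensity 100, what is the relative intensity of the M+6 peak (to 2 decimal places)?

Term probabilities: M 0.3764, M+2 0.4348, M+4 0.1674, M+6 0.0215. Base peak = M+2.
P(M+2) = C(3,1) × 0.722^2 × 0.278^1 = 3 × 0.521284 × 0.2780 = 0.434751 (base)
P(M+6) = C(3,3) × 0.722^0 × 0.278^3 = 1 × 1.0000 × 0.02148495 = 0.021485
Relative intensity = 0.021485 / 0.434751 × 100 = 4.94

4.94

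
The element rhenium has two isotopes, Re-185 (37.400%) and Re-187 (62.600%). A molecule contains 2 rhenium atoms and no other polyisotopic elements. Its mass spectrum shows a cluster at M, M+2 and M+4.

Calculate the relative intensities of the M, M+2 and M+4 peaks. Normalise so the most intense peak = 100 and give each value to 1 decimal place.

Expanding (0.37400 + 0.62600)^2:
P(M) = 0.37400^2 = 0.139876
P(M+2) = 2 × 0.37400^1 × 0.62600^1 = 0.468248
P(M+4) = 0.62600^2 = 0.391876
The M+2 peak is largest (0.468248); scaling to 100 gives 29.9 : 100.0 : 83.7.

29.9 : 100.0 : 83.7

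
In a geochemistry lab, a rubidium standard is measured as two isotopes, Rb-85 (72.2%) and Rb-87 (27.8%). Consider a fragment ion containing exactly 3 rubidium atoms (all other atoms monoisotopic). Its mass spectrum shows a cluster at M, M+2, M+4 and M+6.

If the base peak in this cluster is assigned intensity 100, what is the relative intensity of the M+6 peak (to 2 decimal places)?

4.94

Binomial terms of (0.722 + 0.278)^3: M 0.3764, M+2 0.4348, M+4 0.1674, M+6 0.0215 → M+2 is the base peak.
P(M+2) = C(3,1) × 0.722^2 × 0.278^1 = 3 × 0.521284 × 0.2780 = 0.434751 (base)
P(M+6) = C(3,3) × 0.722^0 × 0.278^3 = 1 × 1.0000 × 0.02148495 = 0.021485
Relative intensity = 0.021485 / 0.434751 × 100 = 4.94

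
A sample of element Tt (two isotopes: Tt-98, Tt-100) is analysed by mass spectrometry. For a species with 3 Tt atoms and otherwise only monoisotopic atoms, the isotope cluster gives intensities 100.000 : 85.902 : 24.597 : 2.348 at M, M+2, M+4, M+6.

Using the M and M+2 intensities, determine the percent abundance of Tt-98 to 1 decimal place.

77.7%

Let p = fractional abundance of Tt-98. I(M+2)/I(M) = [C(3,1)·p^2·(1−p)] / p^3 = 3·(1−p)/p = 85.902/100.000 = 0.8590
(1−p)/p = 0.8590/3 = 0.2863  ⇒  p = 1/(1 + 0.2863) = 0.7774
Tt-98: 77.7%, Tt-100: 22.3%.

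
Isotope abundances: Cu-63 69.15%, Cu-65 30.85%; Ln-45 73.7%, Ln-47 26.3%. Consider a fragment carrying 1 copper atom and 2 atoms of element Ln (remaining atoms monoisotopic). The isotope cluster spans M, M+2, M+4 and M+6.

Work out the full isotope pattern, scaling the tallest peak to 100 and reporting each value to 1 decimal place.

86.2 : 100.0 : 38.4 : 4.9

Copper pattern (n=1): 0.6915 : 0.3085
Element Ln pattern (n=2): 0.543169 : 0.387662 : 0.069169
Convolve the two distributions (both contribute in 2-u steps):
  M: 0.6915×0.543169 = 0.375601
  M+2: 0.6915×0.387662 + 0.3085×0.543169 = 0.435636
  M+4: 0.6915×0.069169 + 0.3085×0.387662 = 0.167424
  M+6: 0.3085×0.069169 = 0.021339
Scale to base peak (0.435636) = 100: 86.2 : 100.0 : 38.4 : 4.9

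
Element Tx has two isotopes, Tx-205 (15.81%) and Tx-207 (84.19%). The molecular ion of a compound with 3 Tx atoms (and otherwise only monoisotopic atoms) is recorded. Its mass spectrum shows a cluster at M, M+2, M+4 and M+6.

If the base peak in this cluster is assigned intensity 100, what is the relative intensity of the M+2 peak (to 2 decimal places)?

10.58

Binomial terms of (0.1581 + 0.8419)^3: M 0.0040, M+2 0.0631, M+4 0.3362, M+6 0.5967 → M+6 is the base peak.
P(M+6) = C(3,3) × 0.1581^0 × 0.8419^3 = 1 × 1.0000 × 0.59673502 = 0.596735 (base)
P(M+2) = C(3,1) × 0.1581^2 × 0.8419^1 = 3 × 0.02499561 × 0.8419 = 0.063131
Relative intensity = 0.063131 / 0.596735 × 100 = 10.58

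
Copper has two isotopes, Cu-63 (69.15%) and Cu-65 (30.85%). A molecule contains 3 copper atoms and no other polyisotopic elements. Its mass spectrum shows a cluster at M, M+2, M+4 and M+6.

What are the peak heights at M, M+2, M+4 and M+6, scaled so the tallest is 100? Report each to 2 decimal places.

74.72 : 100.00 : 44.61 : 6.63

Each Cu atom is independently Cu-63 (p = 0.6915) or Cu-65 (q = 0.3085); the cluster is the binomial expansion (p + q)^3.
P(M) = 0.6915^3 = 0.330656
P(M+2) = 3 × 0.6915^2 × 0.3085^1 = 0.442548
P(M+4) = 3 × 0.6915^1 × 0.3085^2 = 0.197435
P(M+6) = 0.3085^3 = 0.029361
The M+2 peak is largest (0.442548); scaling to 100 gives 74.72 : 100.00 : 44.61 : 6.63.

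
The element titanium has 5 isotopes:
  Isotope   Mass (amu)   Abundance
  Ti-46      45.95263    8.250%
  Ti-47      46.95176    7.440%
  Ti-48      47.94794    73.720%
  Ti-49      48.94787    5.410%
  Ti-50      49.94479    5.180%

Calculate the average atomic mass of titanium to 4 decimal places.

Ar = Σ fᵢ·mᵢ = 0.08250 × 45.95263 + 0.07440 × 46.95176 + 0.73720 × 47.94794 + 0.05410 × 48.94787 + 0.05180 × 49.94479
= 3.791092 + 3.493211 + 35.347221 + 2.648080 + 2.587140 = 47.866744 amu

47.8667 amu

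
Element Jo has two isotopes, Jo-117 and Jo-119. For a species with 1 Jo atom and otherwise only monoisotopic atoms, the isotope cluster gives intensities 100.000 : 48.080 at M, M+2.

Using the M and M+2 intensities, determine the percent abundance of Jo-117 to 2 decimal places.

67.53%

If p is the fraction of Jo that is Jo-117, then I(M+2)/I(M) = [C(1,1)·p^0·(1−p)] / p^1 = 1·(1−p)/p = 48.080/100.000 = 0.4808
(1−p)/p = 0.4808/1 = 0.4808  ⇒  p = 1/(1 + 0.4808) = 0.6753
Jo-117: 67.53%, Jo-119: 32.47%.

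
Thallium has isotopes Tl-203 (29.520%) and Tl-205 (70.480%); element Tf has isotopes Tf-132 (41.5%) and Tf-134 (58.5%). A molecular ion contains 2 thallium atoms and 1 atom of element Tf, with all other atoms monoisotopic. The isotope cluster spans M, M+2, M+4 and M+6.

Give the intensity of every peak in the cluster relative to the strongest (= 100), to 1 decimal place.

8.0 : 49.8 : 100.0 : 64.6

Thallium pattern (n=2): 0.08714304 : 0.41611392 : 0.49674304
Element Tf pattern (n=1): 0.4150 : 0.5850
Convolve the two distributions (both contribute in 2-u steps):
  M: 0.08714304×0.4150 = 0.036164
  M+2: 0.08714304×0.5850 + 0.41611392×0.4150 = 0.223666
  M+4: 0.41611392×0.5850 + 0.49674304×0.4150 = 0.449575
  M+6: 0.49674304×0.5850 = 0.290595
Scale to base peak (0.449575) = 100: 8.0 : 49.8 : 100.0 : 64.6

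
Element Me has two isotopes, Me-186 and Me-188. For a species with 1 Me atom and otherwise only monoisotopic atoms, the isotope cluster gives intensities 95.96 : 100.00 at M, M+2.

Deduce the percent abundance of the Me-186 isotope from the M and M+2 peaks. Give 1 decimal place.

If p is the fraction of Me that is Me-186, then I(M+2)/I(M) = [C(1,1)·p^0·(1−p)] / p^1 = 1·(1−p)/p = 100.00/95.96 = 1.0421
(1−p)/p = 1.0421/1 = 1.0421  ⇒  p = 1/(1 + 1.0421) = 0.4897
Me-186: 49.0%, Me-188: 51.0%.

49.0%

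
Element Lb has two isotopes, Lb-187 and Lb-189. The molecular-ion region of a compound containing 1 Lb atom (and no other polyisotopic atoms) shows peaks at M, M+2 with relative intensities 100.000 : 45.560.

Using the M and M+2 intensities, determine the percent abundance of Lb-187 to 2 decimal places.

Let p = fractional abundance of Lb-187. I(M+2)/I(M) = [C(1,1)·p^0·(1−p)] / p^1 = 1·(1−p)/p = 45.560/100.000 = 0.4556
(1−p)/p = 0.4556/1 = 0.4556  ⇒  p = 1/(1 + 0.4556) = 0.6870
Lb-187: 68.70%, Lb-189: 31.30%.

68.70%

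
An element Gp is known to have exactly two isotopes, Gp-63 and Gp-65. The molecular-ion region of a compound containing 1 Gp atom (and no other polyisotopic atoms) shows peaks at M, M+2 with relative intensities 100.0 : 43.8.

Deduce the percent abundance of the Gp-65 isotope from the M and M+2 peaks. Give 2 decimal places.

30.46%

If p is the fraction of Gp that is Gp-63, then I(M+2)/I(M) = [C(1,1)·p^0·(1−p)] / p^1 = 1·(1−p)/p = 43.8/100.0 = 0.4380
(1−p)/p = 0.4380/1 = 0.4380  ⇒  p = 1/(1 + 0.4380) = 0.6954
Gp-63: 69.54%, Gp-65: 30.46%.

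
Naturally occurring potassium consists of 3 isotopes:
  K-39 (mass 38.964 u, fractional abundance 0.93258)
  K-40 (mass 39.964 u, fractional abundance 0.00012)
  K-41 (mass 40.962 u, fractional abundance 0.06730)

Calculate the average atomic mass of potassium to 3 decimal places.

39.099 u

Average mass = Σ (abundance × isotope mass) = 0.93258 × 38.964 + 0.00012 × 39.964 + 0.06730 × 40.962
= 36.3370 + 0.0048 + 2.7567 = 39.0985 u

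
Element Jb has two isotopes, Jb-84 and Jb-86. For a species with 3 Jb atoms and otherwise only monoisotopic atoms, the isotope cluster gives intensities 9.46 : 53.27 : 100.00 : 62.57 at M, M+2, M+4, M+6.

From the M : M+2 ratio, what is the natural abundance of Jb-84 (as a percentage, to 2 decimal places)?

Let p = fractional abundance of Jb-84. I(M+2)/I(M) = [C(3,1)·p^2·(1−p)] / p^3 = 3·(1−p)/p = 53.27/9.46 = 5.6311
(1−p)/p = 5.6311/3 = 1.8770  ⇒  p = 1/(1 + 1.8770) = 0.3476
Jb-84: 34.76%, Jb-86: 65.24%.

34.76%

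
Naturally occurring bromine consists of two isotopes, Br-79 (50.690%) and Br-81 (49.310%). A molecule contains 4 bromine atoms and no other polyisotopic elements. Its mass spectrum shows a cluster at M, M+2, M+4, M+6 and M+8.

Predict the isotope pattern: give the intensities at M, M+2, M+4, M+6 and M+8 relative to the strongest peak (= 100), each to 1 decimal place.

The 4 Br atoms are independent, so intensities follow the terms of (0.50690 + 0.49310)^4.
P(M) = 0.50690^4 = 0.066022
P(M+2) = 4 × 0.50690^3 × 0.49310^1 = 0.256899
P(M+4) = 6 × 0.50690^2 × 0.49310^2 = 0.374857
P(M+6) = 4 × 0.50690^1 × 0.49310^3 = 0.243101
P(M+8) = 0.49310^4 = 0.059121
The M+4 peak is largest (0.374857); scaling to 100 gives 17.6 : 68.5 : 100.0 : 64.9 : 15.8.

17.6 : 68.5 : 100.0 : 64.9 : 15.8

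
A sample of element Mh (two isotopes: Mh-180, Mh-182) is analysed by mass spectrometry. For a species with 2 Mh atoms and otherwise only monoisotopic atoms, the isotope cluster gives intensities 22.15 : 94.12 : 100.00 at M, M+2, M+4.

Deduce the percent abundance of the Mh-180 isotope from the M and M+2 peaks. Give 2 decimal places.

Write p for the Mh-180 fraction. I(M+2)/I(M) = [C(2,1)·p^1·(1−p)] / p^2 = 2·(1−p)/p = 94.12/22.15 = 4.2492
(1−p)/p = 4.2492/2 = 2.1246  ⇒  p = 1/(1 + 2.1246) = 0.3200
Mh-180: 32.00%, Mh-182: 68.00%.

32.00%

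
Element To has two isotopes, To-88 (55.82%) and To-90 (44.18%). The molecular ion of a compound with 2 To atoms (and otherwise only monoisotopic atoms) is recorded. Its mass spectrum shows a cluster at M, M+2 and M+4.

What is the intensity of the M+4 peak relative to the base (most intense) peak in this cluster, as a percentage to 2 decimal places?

Term probabilities: M 0.3116, M+2 0.4932, M+4 0.1952. Base peak = M+2.
P(M+2) = C(2,1) × 0.5582^1 × 0.4418^1 = 2 × 0.5582 × 0.4418 = 0.493226 (base)
P(M+4) = C(2,2) × 0.5582^0 × 0.4418^2 = 1 × 1.0000 × 0.19518724 = 0.195187
Relative intensity = 0.195187 / 0.493226 × 100 = 39.57

39.57%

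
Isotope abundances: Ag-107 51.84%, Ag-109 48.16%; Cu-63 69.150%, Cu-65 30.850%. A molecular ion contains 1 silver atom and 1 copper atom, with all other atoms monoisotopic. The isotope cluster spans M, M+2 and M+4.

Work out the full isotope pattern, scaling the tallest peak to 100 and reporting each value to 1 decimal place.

72.7 : 100.0 : 30.1

Silver pattern (n=1): 0.5184 : 0.4816
Copper pattern (n=1): 0.6915 : 0.3085
Convolve the two distributions (both contribute in 2-u steps):
  M: 0.5184×0.6915 = 0.358474
  M+2: 0.5184×0.3085 + 0.4816×0.6915 = 0.492953
  M+4: 0.4816×0.3085 = 0.148574
Scale to base peak (0.492953) = 100: 72.7 : 100.0 : 30.1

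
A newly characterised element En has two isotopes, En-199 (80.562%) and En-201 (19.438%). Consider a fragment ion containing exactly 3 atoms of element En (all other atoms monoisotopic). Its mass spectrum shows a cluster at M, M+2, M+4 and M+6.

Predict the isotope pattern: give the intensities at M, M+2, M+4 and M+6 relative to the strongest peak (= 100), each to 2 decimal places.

Each En atom is independently En-199 (p = 0.80562) or En-201 (q = 0.19438); the cluster is the binomial expansion (p + q)^3.
P(M) = 0.80562^3 = 0.522866
P(M+2) = 3 × 0.80562^2 × 0.19438^1 = 0.378472
P(M+4) = 3 × 0.80562^1 × 0.19438^2 = 0.091318
P(M+6) = 0.19438^3 = 0.007344
The M peak is largest (0.522866); scaling to 100 gives 100.00 : 72.38 : 17.46 : 1.40.

100.00 : 72.38 : 17.46 : 1.40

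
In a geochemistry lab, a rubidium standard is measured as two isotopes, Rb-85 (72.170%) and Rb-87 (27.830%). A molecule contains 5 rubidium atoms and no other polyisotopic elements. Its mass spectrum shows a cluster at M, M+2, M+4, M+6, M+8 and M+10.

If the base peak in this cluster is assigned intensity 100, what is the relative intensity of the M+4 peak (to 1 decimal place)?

77.1

Term probabilities: M 0.1958, M+2 0.3775, M+4 0.2911, M+6 0.1123, M+8 0.0216, M+10 0.0017. Base peak = M+2.
P(M+2) = C(5,1) × 0.72170^4 × 0.27830^1 = 5 × 0.27128565 × 0.2783 = 0.377494 (base)
P(M+4) = C(5,2) × 0.72170^3 × 0.27830^2 = 10 × 0.37589809 × 0.07745089 = 0.291136
Relative intensity = 0.291136 / 0.377494 × 100 = 77.1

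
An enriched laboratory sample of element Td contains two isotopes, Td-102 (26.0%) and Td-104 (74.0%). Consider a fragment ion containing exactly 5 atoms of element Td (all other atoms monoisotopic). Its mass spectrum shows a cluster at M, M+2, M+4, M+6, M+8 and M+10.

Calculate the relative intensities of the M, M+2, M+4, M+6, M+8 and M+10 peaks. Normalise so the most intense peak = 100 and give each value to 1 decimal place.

Each Td atom is independently Td-102 (p = 0.260) or Td-104 (q = 0.740); the cluster is the binomial expansion (p + q)^5.
P(M) = 0.260^5 = 0.001188
P(M+2) = 5 × 0.260^4 × 0.740^1 = 0.016908
P(M+4) = 10 × 0.260^3 × 0.740^2 = 0.096246
P(M+6) = 10 × 0.260^2 × 0.740^3 = 0.273931
P(M+8) = 5 × 0.260^1 × 0.740^4 = 0.389825
P(M+10) = 0.740^5 = 0.221901
The M+8 peak is largest (0.389825); scaling to 100 gives 0.3 : 4.3 : 24.7 : 70.3 : 100.0 : 56.9.

0.3 : 4.3 : 24.7 : 70.3 : 100.0 : 56.9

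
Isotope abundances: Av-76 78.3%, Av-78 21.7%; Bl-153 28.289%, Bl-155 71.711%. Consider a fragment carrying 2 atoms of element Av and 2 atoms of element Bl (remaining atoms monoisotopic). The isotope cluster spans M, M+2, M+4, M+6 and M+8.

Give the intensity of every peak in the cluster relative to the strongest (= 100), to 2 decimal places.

10.74 : 60.39 : 100.00 : 42.43 : 5.30

Element Av pattern (n=2): 0.613089 : 0.339822 : 0.047089
Element Bl pattern (n=2): 0.08002675 : 0.4057265 : 0.51424675
Convolve the two distributions (both contribute in 2-u steps):
  M: 0.613089×0.08002675 = 0.049064
  M+2: 0.613089×0.4057265 + 0.339822×0.08002675 = 0.275941
  M+4: 0.613089×0.51424675 + 0.339822×0.4057265 + 0.047089×0.08002675 = 0.456922
  M+6: 0.339822×0.51424675 + 0.047089×0.4057265 = 0.193858
  M+8: 0.047089×0.51424675 = 0.024215
Scale to base peak (0.456922) = 100: 10.74 : 60.39 : 100.00 : 42.43 : 5.30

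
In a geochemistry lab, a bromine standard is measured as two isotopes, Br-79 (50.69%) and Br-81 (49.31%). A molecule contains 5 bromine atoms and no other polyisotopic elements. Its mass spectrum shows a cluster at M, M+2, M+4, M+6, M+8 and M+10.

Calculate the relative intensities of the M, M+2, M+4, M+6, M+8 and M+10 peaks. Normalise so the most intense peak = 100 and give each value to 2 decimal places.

10.57 : 51.40 : 100.00 : 97.28 : 47.31 : 9.21

The 5 Br atoms are independent, so intensities follow the terms of (0.5069 + 0.4931)^5.
P(M) = 0.5069^5 = 0.033467
P(M+2) = 5 × 0.5069^4 × 0.4931^1 = 0.162777
P(M+4) = 10 × 0.5069^3 × 0.4931^2 = 0.316692
P(M+6) = 10 × 0.5069^2 × 0.4931^3 = 0.308070
P(M+8) = 5 × 0.5069^1 × 0.4931^4 = 0.149842
P(M+10) = 0.4931^5 = 0.029152
The M+4 peak is largest (0.316692); scaling to 100 gives 10.57 : 51.40 : 100.00 : 97.28 : 47.31 : 9.21.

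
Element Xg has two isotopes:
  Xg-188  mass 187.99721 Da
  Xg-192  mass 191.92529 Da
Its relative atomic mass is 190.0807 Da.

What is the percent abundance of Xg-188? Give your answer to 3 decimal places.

Let x be the fractional abundance of Xg-188; then Xg-192 has abundance 1 − x.
187.99721·x + 191.92529·(1 − x) = 190.0807
(187.99721 − 191.92529)·x = 190.0807 − 191.92529
x = -1.84459 / -3.92808 = 0.46959 → 46.959% Xg-188, 53.041% Xg-192.

46.959%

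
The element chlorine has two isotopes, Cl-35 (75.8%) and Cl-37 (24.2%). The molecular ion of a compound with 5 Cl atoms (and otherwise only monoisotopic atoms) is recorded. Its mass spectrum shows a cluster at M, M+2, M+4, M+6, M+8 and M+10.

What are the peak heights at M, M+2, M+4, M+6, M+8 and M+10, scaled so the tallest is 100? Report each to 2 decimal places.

Each Cl atom is independently Cl-35 (p = 0.758) or Cl-37 (q = 0.242); the cluster is the binomial expansion (p + q)^5.
P(M) = 0.758^5 = 0.250234
P(M+2) = 5 × 0.758^4 × 0.242^1 = 0.399450
P(M+4) = 10 × 0.758^3 × 0.242^2 = 0.255058
P(M+6) = 10 × 0.758^2 × 0.242^3 = 0.081430
P(M+8) = 5 × 0.758^1 × 0.242^4 = 0.012999
P(M+10) = 0.242^5 = 0.000830
The M+2 peak is largest (0.399450); scaling to 100 gives 62.64 : 100.00 : 63.85 : 20.39 : 3.25 : 0.21.

62.64 : 100.00 : 63.85 : 20.39 : 3.25 : 0.21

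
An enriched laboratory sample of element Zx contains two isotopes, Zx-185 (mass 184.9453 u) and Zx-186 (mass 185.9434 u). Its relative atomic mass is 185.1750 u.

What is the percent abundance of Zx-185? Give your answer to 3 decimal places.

76.986%

Let x be the fractional abundance of Zx-185; then Zx-186 has abundance 1 − x.
184.9453·x + 185.9434·(1 − x) = 185.1750
(184.9453 − 185.9434)·x = 185.1750 − 185.9434
x = -0.7684 / -0.9981 = 0.76986 → 76.986% Zx-185, 23.014% Zx-186.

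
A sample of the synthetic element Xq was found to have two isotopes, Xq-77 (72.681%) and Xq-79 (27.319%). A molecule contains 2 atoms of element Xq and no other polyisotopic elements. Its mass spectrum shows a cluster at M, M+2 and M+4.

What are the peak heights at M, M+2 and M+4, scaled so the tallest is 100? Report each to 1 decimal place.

100.0 : 75.2 : 14.1

Each Xq atom is independently Xq-77 (p = 0.72681) or Xq-79 (q = 0.27319); the cluster is the binomial expansion (p + q)^2.
P(M) = 0.72681^2 = 0.528253
P(M+2) = 2 × 0.72681^1 × 0.27319^1 = 0.397114
P(M+4) = 0.27319^2 = 0.074633
The M peak is largest (0.528253); scaling to 100 gives 100.0 : 75.2 : 14.1.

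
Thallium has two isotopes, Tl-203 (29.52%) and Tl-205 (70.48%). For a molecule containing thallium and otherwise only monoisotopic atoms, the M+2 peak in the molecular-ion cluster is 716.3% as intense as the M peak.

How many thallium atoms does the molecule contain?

3

For n independent Tl atoms, I(M+2)/I(M) = n · (abundance Tl-205) / (abundance Tl-203) = n · 0.7048/0.2952.
n = 7.163 × 0.2952/0.7048 = 3.00 ≈ 3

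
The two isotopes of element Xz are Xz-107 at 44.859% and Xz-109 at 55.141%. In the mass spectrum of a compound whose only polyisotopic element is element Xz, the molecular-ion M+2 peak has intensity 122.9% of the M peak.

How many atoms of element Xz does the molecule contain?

The M+2/M ratio from n Xz atoms is n · q/p = n · 0.55141/0.44859.
n = 1.229 × 0.44859/0.55141 = 1.00 ≈ 1

1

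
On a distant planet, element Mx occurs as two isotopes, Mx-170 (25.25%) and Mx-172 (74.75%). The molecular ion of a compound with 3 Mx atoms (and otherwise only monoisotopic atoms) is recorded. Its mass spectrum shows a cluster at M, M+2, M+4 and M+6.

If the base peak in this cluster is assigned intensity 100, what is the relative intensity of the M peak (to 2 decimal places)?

Term probabilities: M 0.0161, M+2 0.1430, M+4 0.4233, M+6 0.4177. Base peak = M+4.
P(M+4) = C(3,2) × 0.2525^1 × 0.7475^2 = 3 × 0.2525 × 0.55875625 = 0.423258 (base)
P(M) = C(3,0) × 0.2525^3 × 0.7475^0 = 1 × 0.01609845 × 1.0000 = 0.016098
Relative intensity = 0.016098 / 0.423258 × 100 = 3.80

3.80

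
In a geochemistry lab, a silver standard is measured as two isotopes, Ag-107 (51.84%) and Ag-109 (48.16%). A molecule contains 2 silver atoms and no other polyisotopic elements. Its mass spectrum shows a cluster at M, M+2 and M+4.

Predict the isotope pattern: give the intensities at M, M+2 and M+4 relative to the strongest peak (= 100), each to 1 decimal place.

53.8 : 100.0 : 46.5

Expanding (0.5184 + 0.4816)^2:
P(M) = 0.5184^2 = 0.268739
P(M+2) = 2 × 0.5184^1 × 0.4816^1 = 0.499323
P(M+4) = 0.4816^2 = 0.231939
The M+2 peak is largest (0.499323); scaling to 100 gives 53.8 : 100.0 : 46.5.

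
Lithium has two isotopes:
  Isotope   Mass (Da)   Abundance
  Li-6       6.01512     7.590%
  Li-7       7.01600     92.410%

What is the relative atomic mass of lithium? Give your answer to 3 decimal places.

6.940 Da

Average mass = Σ (abundance × isotope mass) = 0.07590 × 6.01512 + 0.92410 × 7.01600
= 0.456548 + 6.483486 = 6.940034 Da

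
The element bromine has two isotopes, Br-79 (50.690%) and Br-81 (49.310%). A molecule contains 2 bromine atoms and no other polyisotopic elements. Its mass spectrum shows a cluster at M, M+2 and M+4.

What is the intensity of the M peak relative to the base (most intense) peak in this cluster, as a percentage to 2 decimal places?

(0.50690 + 0.49310)^2 gives M 0.2569, M+2 0.4999, M+4 0.2431; the largest is M+2.
P(M+2) = C(2,1) × 0.50690^1 × 0.49310^1 = 2 × 0.5069 × 0.4931 = 0.499905 (base)
P(M) = C(2,0) × 0.50690^2 × 0.49310^0 = 1 × 0.25694761 × 1.0000 = 0.256948
Relative intensity = 0.256948 / 0.499905 × 100 = 51.40

51.40%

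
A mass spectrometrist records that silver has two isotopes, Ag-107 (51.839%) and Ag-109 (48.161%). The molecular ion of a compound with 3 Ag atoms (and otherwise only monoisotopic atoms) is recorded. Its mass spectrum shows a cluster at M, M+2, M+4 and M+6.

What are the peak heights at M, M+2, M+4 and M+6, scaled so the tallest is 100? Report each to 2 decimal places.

Each Ag atom is independently Ag-107 (p = 0.51839) or Ag-109 (q = 0.48161); the cluster is the binomial expansion (p + q)^3.
P(M) = 0.51839^3 = 0.139306
P(M+2) = 3 × 0.51839^2 × 0.48161^1 = 0.388267
P(M+4) = 3 × 0.51839^1 × 0.48161^2 = 0.360719
P(M+6) = 0.48161^3 = 0.111709
The M+2 peak is largest (0.388267); scaling to 100 gives 35.88 : 100.00 : 92.90 : 28.77.

35.88 : 100.00 : 92.90 : 28.77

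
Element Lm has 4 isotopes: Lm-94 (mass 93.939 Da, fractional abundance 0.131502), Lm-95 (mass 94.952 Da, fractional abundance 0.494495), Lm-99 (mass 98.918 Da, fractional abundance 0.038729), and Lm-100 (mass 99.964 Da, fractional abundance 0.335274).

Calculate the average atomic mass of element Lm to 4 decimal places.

96.6528 Da

The abundance-weighted mean is 0.131502 × 93.939 + 0.494495 × 94.952 + 0.038729 × 98.918 + 0.335274 × 99.964
= 12.35317 + 46.95329 + 3.83100 + 33.51533 = 96.65279 Da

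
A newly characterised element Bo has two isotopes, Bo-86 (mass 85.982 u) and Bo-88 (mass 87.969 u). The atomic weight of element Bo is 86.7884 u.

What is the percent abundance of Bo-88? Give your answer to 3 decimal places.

Let x be the fractional abundance of Bo-86; then Bo-88 has abundance 1 − x.
85.982·x + 87.969·(1 − x) = 86.7884
(85.982 − 87.969)·x = 86.7884 − 87.969
x = -1.1806 / -1.987 = 0.59416 → 59.416% Bo-86, 40.584% Bo-88.

40.584%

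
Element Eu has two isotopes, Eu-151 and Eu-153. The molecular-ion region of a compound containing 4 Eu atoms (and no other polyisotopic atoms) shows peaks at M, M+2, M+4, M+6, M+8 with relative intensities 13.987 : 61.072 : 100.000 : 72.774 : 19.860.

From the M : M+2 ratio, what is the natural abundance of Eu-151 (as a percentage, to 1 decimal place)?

47.8%

If p is the fraction of Eu that is Eu-151, then I(M+2)/I(M) = [C(4,1)·p^3·(1−p)] / p^4 = 4·(1−p)/p = 61.072/13.987 = 4.3663
(1−p)/p = 4.3663/4 = 1.0916  ⇒  p = 1/(1 + 1.0916) = 0.4781
Eu-151: 47.8%, Eu-153: 52.2%.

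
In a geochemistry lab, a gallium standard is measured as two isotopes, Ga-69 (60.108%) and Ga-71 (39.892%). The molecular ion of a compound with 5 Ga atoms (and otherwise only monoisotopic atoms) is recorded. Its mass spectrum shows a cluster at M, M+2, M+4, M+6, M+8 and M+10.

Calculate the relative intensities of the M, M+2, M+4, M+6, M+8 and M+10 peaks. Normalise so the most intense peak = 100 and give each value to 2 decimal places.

Expanding (0.60108 + 0.39892)^5:
P(M) = 0.60108^5 = 0.078462
P(M+2) = 5 × 0.60108^4 × 0.39892^1 = 0.260366
P(M+4) = 10 × 0.60108^3 × 0.39892^2 = 0.345596
P(M+6) = 10 × 0.60108^2 × 0.39892^3 = 0.229362
P(M+8) = 5 × 0.60108^1 × 0.39892^4 = 0.076111
P(M+10) = 0.39892^5 = 0.010103
The M+4 peak is largest (0.345596); scaling to 100 gives 22.70 : 75.34 : 100.00 : 66.37 : 22.02 : 2.92.

22.70 : 75.34 : 100.00 : 66.37 : 22.02 : 2.92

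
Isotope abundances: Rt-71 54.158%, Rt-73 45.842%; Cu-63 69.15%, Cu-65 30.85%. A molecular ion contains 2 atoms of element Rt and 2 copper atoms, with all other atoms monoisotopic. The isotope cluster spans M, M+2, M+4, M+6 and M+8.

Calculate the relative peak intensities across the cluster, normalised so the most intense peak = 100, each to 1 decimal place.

38.7 : 100.0 : 93.8 : 37.8 : 5.5

Element Rt pattern (n=2): 0.2933089 : 0.49654221 : 0.2101489
Copper pattern (n=2): 0.47817225 : 0.4266555 : 0.09517225
Convolve the two distributions (both contribute in 2-u steps):
  M: 0.2933089×0.47817225 = 0.140252
  M+2: 0.2933089×0.4266555 + 0.49654221×0.47817225 = 0.362575
  M+4: 0.2933089×0.09517225 + 0.49654221×0.4266555 + 0.2101489×0.47817225 = 0.340255
  M+6: 0.49654221×0.09517225 + 0.2101489×0.4266555 = 0.136918
  M+8: 0.2101489×0.09517225 = 0.020000
Scale to base peak (0.362575) = 100: 38.7 : 100.0 : 93.8 : 37.8 : 5.5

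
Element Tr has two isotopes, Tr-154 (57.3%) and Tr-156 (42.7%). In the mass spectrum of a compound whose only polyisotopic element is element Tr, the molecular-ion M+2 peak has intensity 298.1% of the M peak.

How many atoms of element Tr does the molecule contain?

For n independent Tr atoms, I(M+2)/I(M) = n · (abundance Tr-156) / (abundance Tr-154) = n · 0.427/0.573.
n = 2.981 × 0.573/0.427 = 4.00 ≈ 4

4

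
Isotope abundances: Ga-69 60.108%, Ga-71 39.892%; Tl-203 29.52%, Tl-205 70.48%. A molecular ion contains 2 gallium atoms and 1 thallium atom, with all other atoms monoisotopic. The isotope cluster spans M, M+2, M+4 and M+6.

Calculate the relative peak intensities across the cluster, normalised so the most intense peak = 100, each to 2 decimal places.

Gallium pattern (n=2): 0.36129717 : 0.47956567 : 0.15913717
Thallium pattern (n=1): 0.2952 : 0.7048
Convolve the two distributions (both contribute in 2-u steps):
  M: 0.36129717×0.2952 = 0.106655
  M+2: 0.36129717×0.7048 + 0.47956567×0.2952 = 0.396210
  M+4: 0.47956567×0.7048 + 0.15913717×0.2952 = 0.384975
  M+6: 0.15913717×0.7048 = 0.112160
Scale to base peak (0.396210) = 100: 26.92 : 100.00 : 97.16 : 28.31

26.92 : 100.00 : 97.16 : 28.31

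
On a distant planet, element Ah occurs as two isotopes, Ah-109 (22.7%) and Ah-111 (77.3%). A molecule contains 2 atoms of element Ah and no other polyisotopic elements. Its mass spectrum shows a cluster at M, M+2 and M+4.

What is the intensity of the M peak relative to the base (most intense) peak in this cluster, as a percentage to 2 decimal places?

(0.227 + 0.773)^2 gives M 0.0515, M+2 0.3509, M+4 0.5975; the largest is M+4.
P(M+4) = C(2,2) × 0.227^0 × 0.773^2 = 1 × 1.0000 × 0.597529 = 0.597529 (base)
P(M) = C(2,0) × 0.227^2 × 0.773^0 = 1 × 0.051529 × 1.0000 = 0.051529
Relative intensity = 0.051529 / 0.597529 × 100 = 8.62

8.62%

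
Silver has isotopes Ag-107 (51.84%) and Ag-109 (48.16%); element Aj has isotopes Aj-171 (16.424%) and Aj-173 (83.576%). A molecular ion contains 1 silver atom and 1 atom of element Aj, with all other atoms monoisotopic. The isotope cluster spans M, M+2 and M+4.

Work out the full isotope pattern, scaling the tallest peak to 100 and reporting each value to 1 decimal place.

16.6 : 100.0 : 78.6

Silver pattern (n=1): 0.5184 : 0.4816
Element Aj pattern (n=1): 0.16424 : 0.83576
Convolve the two distributions (both contribute in 2-u steps):
  M: 0.5184×0.16424 = 0.085142
  M+2: 0.5184×0.83576 + 0.4816×0.16424 = 0.512356
  M+4: 0.4816×0.83576 = 0.402502
Scale to base peak (0.512356) = 100: 16.6 : 100.0 : 78.6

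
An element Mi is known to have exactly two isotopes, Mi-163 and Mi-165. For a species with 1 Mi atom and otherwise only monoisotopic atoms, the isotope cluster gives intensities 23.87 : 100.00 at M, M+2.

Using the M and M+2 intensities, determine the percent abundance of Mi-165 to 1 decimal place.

Write p for the Mi-163 fraction. I(M+2)/I(M) = [C(1,1)·p^0·(1−p)] / p^1 = 1·(1−p)/p = 100.00/23.87 = 4.1894
(1−p)/p = 4.1894/1 = 4.1894  ⇒  p = 1/(1 + 4.1894) = 0.1927
Mi-163: 19.3%, Mi-165: 80.7%.

80.7%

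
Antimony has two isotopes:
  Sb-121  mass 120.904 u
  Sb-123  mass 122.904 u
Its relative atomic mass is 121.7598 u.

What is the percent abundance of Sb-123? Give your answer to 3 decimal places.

Writing the weighted mean with unknown fraction x of Sb-121:
120.904·x + 122.904·(1 − x) = 121.7598
(120.904 − 122.904)·x = 121.7598 − 122.904
x = -1.1442 / -2.000 = 0.57210 → 57.210% Sb-121, 42.790% Sb-123.

42.790%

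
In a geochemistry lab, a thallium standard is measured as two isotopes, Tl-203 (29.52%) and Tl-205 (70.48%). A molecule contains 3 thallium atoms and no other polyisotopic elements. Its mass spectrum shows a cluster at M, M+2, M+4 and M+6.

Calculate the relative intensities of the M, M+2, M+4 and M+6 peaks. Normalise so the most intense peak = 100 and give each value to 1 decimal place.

The 3 Tl atoms are independent, so intensities follow the terms of (0.2952 + 0.7048)^3.
P(M) = 0.2952^3 = 0.025725
P(M+2) = 3 × 0.2952^2 × 0.7048^1 = 0.184255
P(M+4) = 3 × 0.2952^1 × 0.7048^2 = 0.439916
P(M+6) = 0.7048^3 = 0.350104
The M+4 peak is largest (0.439916); scaling to 100 gives 5.8 : 41.9 : 100.0 : 79.6.

5.8 : 41.9 : 100.0 : 79.6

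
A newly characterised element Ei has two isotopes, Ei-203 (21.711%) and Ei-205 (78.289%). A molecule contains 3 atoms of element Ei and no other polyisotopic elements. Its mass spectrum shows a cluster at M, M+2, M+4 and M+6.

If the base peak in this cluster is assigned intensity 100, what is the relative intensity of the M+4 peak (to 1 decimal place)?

Binomial terms of (0.21711 + 0.78289)^3: M 0.0102, M+2 0.1107, M+4 0.3992, M+6 0.4798 → M+6 is the base peak.
P(M+6) = C(3,3) × 0.21711^0 × 0.78289^3 = 1 × 1.0000 × 0.4798464 = 0.479846 (base)
P(M+4) = C(3,2) × 0.21711^1 × 0.78289^2 = 3 × 0.21711 × 0.61291675 = 0.399211
Relative intensity = 0.399211 / 0.479846 × 100 = 83.2

83.2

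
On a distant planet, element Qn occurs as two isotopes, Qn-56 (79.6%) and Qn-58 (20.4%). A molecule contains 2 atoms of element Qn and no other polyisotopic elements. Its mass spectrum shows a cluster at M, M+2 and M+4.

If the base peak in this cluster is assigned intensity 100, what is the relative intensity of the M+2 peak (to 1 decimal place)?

(0.796 + 0.204)^2 gives M 0.6336, M+2 0.3248, M+4 0.0416; the largest is M.
P(M) = C(2,0) × 0.796^2 × 0.204^0 = 1 × 0.633616 × 1.0000 = 0.633616 (base)
P(M+2) = C(2,1) × 0.796^1 × 0.204^1 = 2 × 0.7960 × 0.2040 = 0.324768
Relative intensity = 0.324768 / 0.633616 × 100 = 51.3

51.3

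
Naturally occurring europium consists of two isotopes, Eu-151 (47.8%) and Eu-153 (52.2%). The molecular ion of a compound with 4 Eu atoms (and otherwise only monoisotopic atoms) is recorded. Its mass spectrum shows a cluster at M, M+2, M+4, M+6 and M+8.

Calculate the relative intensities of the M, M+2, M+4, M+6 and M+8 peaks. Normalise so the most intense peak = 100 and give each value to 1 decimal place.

14.0 : 61.0 : 100.0 : 72.8 : 19.9

The 4 Eu atoms are independent, so intensities follow the terms of (0.478 + 0.522)^4.
P(M) = 0.478^4 = 0.052205
P(M+2) = 4 × 0.478^3 × 0.522^1 = 0.228042
P(M+4) = 6 × 0.478^2 × 0.522^2 = 0.373549
P(M+6) = 4 × 0.478^1 × 0.522^3 = 0.271956
P(M+8) = 0.522^4 = 0.074248
The M+4 peak is largest (0.373549); scaling to 100 gives 14.0 : 61.0 : 100.0 : 72.8 : 19.9.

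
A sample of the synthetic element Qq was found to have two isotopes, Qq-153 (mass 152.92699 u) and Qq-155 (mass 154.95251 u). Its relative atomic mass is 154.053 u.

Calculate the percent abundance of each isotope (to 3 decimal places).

Let x be the fractional abundance of Qq-153; then Qq-155 has abundance 1 − x.
152.92699·x + 154.95251·(1 − x) = 154.053
(152.92699 − 154.95251)·x = 154.053 − 154.95251
x = -0.89951 / -2.02552 = 0.44409 → 44.409% Qq-153, 55.591% Qq-155.

Qq-153: 44.409%, Qq-155: 55.591%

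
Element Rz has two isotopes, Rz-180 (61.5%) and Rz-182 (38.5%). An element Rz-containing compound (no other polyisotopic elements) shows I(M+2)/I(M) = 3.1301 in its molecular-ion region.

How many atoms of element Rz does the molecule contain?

With n Rz atoms, P(M+2)/P(M) = C(n,1)·p^(n−1)q / p^n = n·q/p = n · 0.385/0.615.
n = 3.1301 × 0.615/0.385 = 5.00 ≈ 5

5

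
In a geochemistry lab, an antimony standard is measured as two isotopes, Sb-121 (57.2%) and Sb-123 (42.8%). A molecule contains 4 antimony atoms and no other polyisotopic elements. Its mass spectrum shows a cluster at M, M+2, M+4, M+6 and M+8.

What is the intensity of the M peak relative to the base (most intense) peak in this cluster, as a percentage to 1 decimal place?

(0.572 + 0.428)^4 gives M 0.1070, M+2 0.3204, M+4 0.3596, M+6 0.1794, M+8 0.0336; the largest is M+4.
P(M+4) = C(4,2) × 0.572^2 × 0.428^2 = 6 × 0.327184 × 0.183184 = 0.359609 (base)
P(M) = C(4,0) × 0.572^4 × 0.428^0 = 1 × 0.10704937 × 1.0000 = 0.107049
Relative intensity = 0.107049 / 0.359609 × 100 = 29.8

29.8%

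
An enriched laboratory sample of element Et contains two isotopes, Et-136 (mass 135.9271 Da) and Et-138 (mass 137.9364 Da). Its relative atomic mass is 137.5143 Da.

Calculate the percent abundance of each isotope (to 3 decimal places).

Et-136: 21.007%, Et-138: 78.993%

Writing the weighted mean with unknown fraction x of Et-136:
135.9271·x + 137.9364·(1 − x) = 137.5143
(135.9271 − 137.9364)·x = 137.5143 − 137.9364
x = -0.4221 / -2.0093 = 0.21007 → 21.007% Et-136, 78.993% Et-138.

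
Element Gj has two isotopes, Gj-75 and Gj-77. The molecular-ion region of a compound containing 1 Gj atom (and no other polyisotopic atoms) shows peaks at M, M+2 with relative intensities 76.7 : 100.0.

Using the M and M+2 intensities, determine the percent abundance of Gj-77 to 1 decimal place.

Write p for the Gj-75 fraction. I(M+2)/I(M) = [C(1,1)·p^0·(1−p)] / p^1 = 1·(1−p)/p = 100.0/76.7 = 1.3038
(1−p)/p = 1.3038/1 = 1.3038  ⇒  p = 1/(1 + 1.3038) = 0.4341
Gj-75: 43.4%, Gj-77: 56.6%.

56.6%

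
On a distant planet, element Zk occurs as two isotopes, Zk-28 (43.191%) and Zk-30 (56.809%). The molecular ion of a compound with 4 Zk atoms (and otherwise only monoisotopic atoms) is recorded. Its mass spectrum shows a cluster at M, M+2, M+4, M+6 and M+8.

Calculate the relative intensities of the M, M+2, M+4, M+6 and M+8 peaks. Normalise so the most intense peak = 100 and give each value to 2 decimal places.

9.63 : 50.69 : 100.00 : 87.69 : 28.83

The 4 Zk atoms are independent, so intensities follow the terms of (0.43191 + 0.56809)^4.
P(M) = 0.43191^4 = 0.034800
P(M+2) = 4 × 0.43191^3 × 0.56809^1 = 0.183087
P(M+4) = 6 × 0.43191^2 × 0.56809^2 = 0.361220
P(M+6) = 4 × 0.43191^1 × 0.56809^3 = 0.316741
P(M+8) = 0.56809^4 = 0.104152
The M+4 peak is largest (0.361220); scaling to 100 gives 9.63 : 50.69 : 100.00 : 87.69 : 28.83.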